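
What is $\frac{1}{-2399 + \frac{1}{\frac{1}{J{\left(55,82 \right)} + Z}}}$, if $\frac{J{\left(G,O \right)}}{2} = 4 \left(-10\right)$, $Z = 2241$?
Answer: $- \frac{1}{238} \approx -0.0042017$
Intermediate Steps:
$J{\left(G,O \right)} = -80$ ($J{\left(G,O \right)} = 2 \cdot 4 \left(-10\right) = 2 \left(-40\right) = -80$)
$\frac{1}{-2399 + \frac{1}{\frac{1}{J{\left(55,82 \right)} + Z}}} = \frac{1}{-2399 + \frac{1}{\frac{1}{-80 + 2241}}} = \frac{1}{-2399 + \frac{1}{\frac{1}{2161}}} = \frac{1}{-2399 + 2161} = \frac{1}{-238} = - \frac{1}{238}$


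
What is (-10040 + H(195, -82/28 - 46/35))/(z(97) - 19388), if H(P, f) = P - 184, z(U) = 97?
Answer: 10029/19291 ≈ 0.51988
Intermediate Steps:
H(P, f) = -184 + P
(-10040 + H(195, -82/28 - 46/35))/(z(97) - 19388) = (-10040 + (-184 + 195))/(97 - 19388) = (-10040 + 11)/(-19291) = -10029*(-1/19291) = 10029/19291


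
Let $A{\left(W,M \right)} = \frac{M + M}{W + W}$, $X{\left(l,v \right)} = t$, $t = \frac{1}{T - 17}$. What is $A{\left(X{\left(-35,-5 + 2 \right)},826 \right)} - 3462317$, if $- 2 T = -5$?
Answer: $-3474294$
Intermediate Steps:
$T = \frac{5}{2}$ ($T = \left(- \frac{1}{2}\right) \left(-5\right) = \frac{5}{2} \approx 2.5$)
$t = - \frac{2}{29}$ ($t = \frac{1}{\frac{5}{2} - 17} = \frac{1}{- \frac{29}{2}} = - \frac{2}{29} \approx -0.068966$)
$X{\left(l,v \right)} = - \frac{2}{29}$
$A{\left(W,M \right)} = \frac{M}{W}$ ($A{\left(W,M \right)} = \frac{2 M}{2 W} = 2 M \frac{1}{2 W} = \frac{M}{W}$)
$A{\left(X{\left(-35,-5 + 2 \right)},826 \right)} - 3462317 = \frac{826}{- \frac{2}{29}} - 3462317 = 826 \left(- \frac{29}{2}\right) - 3462317 = -11977 - 3462317 = -3474294$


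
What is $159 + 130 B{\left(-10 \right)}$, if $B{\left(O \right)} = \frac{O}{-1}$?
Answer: $1459$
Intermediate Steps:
$B{\left(O \right)} = - O$ ($B{\left(O \right)} = O \left(-1\right) = - O$)
$159 + 130 B{\left(-10 \right)} = 159 + 130 \left(\left(-1\right) \left(-10\right)\right) = 159 + 130 \cdot 10 = 159 + 1300 = 1459$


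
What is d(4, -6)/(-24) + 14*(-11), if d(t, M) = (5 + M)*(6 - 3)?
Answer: -1231/8 ≈ -153.88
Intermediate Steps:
d(t, M) = 15 + 3*M (d(t, M) = (5 + M)*3 = 15 + 3*M)
d(4, -6)/(-24) + 14*(-11) = (15 + 3*(-6))/(-24) + 14*(-11) = (15 - 18)*(-1/24) - 154 = -3*(-1/24) - 154 = ⅛ - 154 = -1231/8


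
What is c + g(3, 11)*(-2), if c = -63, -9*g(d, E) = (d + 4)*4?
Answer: -511/9 ≈ -56.778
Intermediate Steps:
g(d, E) = -16/9 - 4*d/9 (g(d, E) = -(d + 4)*4/9 = -(4 + d)*4/9 = -(16 + 4*d)/9 = -16/9 - 4*d/9)
c + g(3, 11)*(-2) = -63 + (-16/9 - 4/9*3)*(-2) = -63 + (-16/9 - 4/3)*(-2) = -63 - 28/9*(-2) = -63 + 56/9 = -511/9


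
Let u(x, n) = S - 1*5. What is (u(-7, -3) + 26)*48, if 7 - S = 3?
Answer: 1200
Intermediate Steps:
S = 4 (S = 7 - 1*3 = 7 - 3 = 4)
u(x, n) = -1 (u(x, n) = 4 - 1*5 = 4 - 5 = -1)
(u(-7, -3) + 26)*48 = (-1 + 26)*48 = 25*48 = 1200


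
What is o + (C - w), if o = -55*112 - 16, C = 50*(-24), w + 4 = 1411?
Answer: -8783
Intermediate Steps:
w = 1407 (w = -4 + 1411 = 1407)
C = -1200
o = -6176 (o = -6160 - 16 = -6176)
o + (C - w) = -6176 + (-1200 - 1*1407) = -6176 + (-1200 - 1407) = -6176 - 2607 = -8783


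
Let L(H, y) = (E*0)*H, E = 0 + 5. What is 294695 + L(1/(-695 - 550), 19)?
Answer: 294695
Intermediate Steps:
E = 5
L(H, y) = 0 (L(H, y) = (5*0)*H = 0*H = 0)
294695 + L(1/(-695 - 550), 19) = 294695 + 0 = 294695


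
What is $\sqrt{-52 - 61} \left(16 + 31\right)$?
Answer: $47 i \sqrt{113} \approx 499.62 i$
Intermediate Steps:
$\sqrt{-52 - 61} \left(16 + 31\right) = \sqrt{-113} \cdot 47 = i \sqrt{113} \cdot 47 = 47 i \sqrt{113}$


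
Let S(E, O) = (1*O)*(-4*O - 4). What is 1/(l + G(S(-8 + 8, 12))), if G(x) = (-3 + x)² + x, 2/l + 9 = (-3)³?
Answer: 18/7065089 ≈ 2.5477e-6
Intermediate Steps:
S(E, O) = O*(-4 - 4*O)
l = -1/18 (l = 2/(-9 + (-3)³) = 2/(-9 - 27) = 2/(-36) = 2*(-1/36) = -1/18 ≈ -0.055556)
G(x) = x + (-3 + x)²
1/(l + G(S(-8 + 8, 12))) = 1/(-1/18 + (-4*12*(1 + 12) + (-3 - 4*12*(1 + 12))²)) = 1/(-1/18 + (-4*12*13 + (-3 - 4*12*13)²)) = 1/(-1/18 + (-624 + (-3 - 624)²)) = 1/(-1/18 + (-624 + (-627)²)) = 1/(-1/18 + (-624 + 393129)) = 1/(-1/18 + 392505) = 1/(7065089/18) = 18/7065089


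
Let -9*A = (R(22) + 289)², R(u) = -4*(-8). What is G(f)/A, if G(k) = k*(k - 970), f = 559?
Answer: 229749/11449 ≈ 20.067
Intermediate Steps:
G(k) = k*(-970 + k)
R(u) = 32
A = -11449 (A = -(32 + 289)²/9 = -⅑*321² = -⅑*103041 = -11449)
G(f)/A = (559*(-970 + 559))/(-11449) = (559*(-411))*(-1/11449) = -229749*(-1/11449) = 229749/11449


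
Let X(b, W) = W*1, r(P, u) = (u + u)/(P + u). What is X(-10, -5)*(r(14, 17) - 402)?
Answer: 62140/31 ≈ 2004.5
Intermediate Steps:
r(P, u) = 2*u/(P + u) (r(P, u) = (2*u)/(P + u) = 2*u/(P + u))
X(b, W) = W
X(-10, -5)*(r(14, 17) - 402) = -5*(2*17/(14 + 17) - 402) = -5*(2*17/31 - 402) = -5*(2*17*(1/31) - 402) = -5*(34/31 - 402) = -5*(-12428/31) = 62140/31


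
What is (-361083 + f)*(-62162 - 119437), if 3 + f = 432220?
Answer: -12917863266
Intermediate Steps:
f = 432217 (f = -3 + 432220 = 432217)
(-361083 + f)*(-62162 - 119437) = (-361083 + 432217)*(-62162 - 119437) = 71134*(-181599) = -12917863266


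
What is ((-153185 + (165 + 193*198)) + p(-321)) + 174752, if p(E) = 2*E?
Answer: 59304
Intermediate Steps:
((-153185 + (165 + 193*198)) + p(-321)) + 174752 = ((-153185 + (165 + 193*198)) + 2*(-321)) + 174752 = ((-153185 + (165 + 38214)) - 642) + 174752 = ((-153185 + 38379) - 642) + 174752 = (-114806 - 642) + 174752 = -115448 + 174752 = 59304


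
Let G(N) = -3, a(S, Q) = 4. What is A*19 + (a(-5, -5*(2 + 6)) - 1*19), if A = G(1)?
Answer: -72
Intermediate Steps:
A = -3
A*19 + (a(-5, -5*(2 + 6)) - 1*19) = -3*19 + (4 - 1*19) = -57 + (4 - 19) = -57 - 15 = -72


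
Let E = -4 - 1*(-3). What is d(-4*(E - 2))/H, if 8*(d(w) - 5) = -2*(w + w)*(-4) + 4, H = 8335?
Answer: 59/16670 ≈ 0.0035393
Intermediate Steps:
E = -1 (E = -4 + 3 = -1)
d(w) = 11/2 + 2*w (d(w) = 5 + (-2*(w + w)*(-4) + 4)/8 = 5 + (-4*w*(-4) + 4)/8 = 5 + (16*w + 4)/8 = 5 + (4 + 16*w)/8 = 5 + (½ + 2*w) = 11/2 + 2*w)
d(-4*(E - 2))/H = (11/2 + 2*(-4*(-1 - 2)))/8335 = (11/2 + 2*(-4*(-3)))*(1/8335) = (11/2 + 2*12)*(1/8335) = (11/2 + 24)*(1/8335) = (59/2)*(1/8335) = 59/16670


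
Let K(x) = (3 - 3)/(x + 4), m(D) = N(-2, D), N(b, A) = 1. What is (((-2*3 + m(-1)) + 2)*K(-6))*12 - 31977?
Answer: -31977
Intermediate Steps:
m(D) = 1
K(x) = 0 (K(x) = 0/(4 + x) = 0)
(((-2*3 + m(-1)) + 2)*K(-6))*12 - 31977 = (((-2*3 + 1) + 2)*0)*12 - 31977 = (((-6 + 1) + 2)*0)*12 - 31977 = ((-5 + 2)*0)*12 - 31977 = -3*0*12 - 31977 = 0*12 - 31977 = 0 - 31977 = -31977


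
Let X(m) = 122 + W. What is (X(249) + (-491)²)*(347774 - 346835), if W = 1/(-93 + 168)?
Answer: 5662240738/25 ≈ 2.2649e+8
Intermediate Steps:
W = 1/75 ≈ 0.013333
X(m) = 9151/75 (X(m) = 122 + 1/75 = 9151/75)
(X(249) + (-491)²)*(347774 - 346835) = (9151/75 + (-491)²)*(347774 - 346835) = (9151/75 + 241081)*939 = (18090226/75)*939 = 5662240738/25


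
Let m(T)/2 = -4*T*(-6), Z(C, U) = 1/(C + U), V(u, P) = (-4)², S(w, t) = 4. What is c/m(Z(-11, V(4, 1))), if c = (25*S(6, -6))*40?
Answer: 1250/3 ≈ 416.67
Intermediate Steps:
V(u, P) = 16
m(T) = 48*T (m(T) = 2*(-4*T*(-6)) = 2*(24*T) = 48*T)
c = 4000 (c = (25*4)*40 = 100*40 = 4000)
c/m(Z(-11, V(4, 1))) = 4000/((48/(-11 + 16))) = 4000/((48/5)) = 4000/((48*(⅕))) = 4000/(48/5) = 4000*(5/48) = 1250/3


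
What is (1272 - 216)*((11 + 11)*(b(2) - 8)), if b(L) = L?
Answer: -139392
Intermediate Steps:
(1272 - 216)*((11 + 11)*(b(2) - 8)) = (1272 - 216)*((11 + 11)*(2 - 8)) = 1056*(22*(-6)) = 1056*(-132) = -139392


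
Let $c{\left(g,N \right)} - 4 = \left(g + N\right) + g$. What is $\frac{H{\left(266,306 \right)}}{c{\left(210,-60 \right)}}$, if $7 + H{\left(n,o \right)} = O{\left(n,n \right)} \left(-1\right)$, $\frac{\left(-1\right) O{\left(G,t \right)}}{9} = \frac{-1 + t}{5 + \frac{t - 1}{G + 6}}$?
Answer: $\frac{127469}{118300} \approx 1.0775$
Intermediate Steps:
$c{\left(g,N \right)} = 4 + N + 2 g$ ($c{\left(g,N \right)} = 4 + \left(\left(g + N\right) + g\right) = 4 + \left(\left(N + g\right) + g\right) = 4 + \left(N + 2 g\right) = 4 + N + 2 g$)
$O{\left(G,t \right)} = - \frac{9 \left(-1 + t\right)}{5 + \frac{-1 + t}{6 + G}}$ ($O{\left(G,t \right)} = - 9 \frac{-1 + t}{5 + \frac{t - 1}{G + 6}} = - 9 \frac{-1 + t}{5 + \frac{-1 + t}{6 + G}} = - \frac{9 \left(-1 + t\right)}{5 + \frac{-1 + t}{6 + G}}$)
$H{\left(n,o \right)} = -7 - \frac{9 \left(6 - n^{2} - 5 n\right)}{29 + 6 n}$ ($H{\left(n,o \right)} = -7 + \frac{9 \left(6 + n - 6 n - n n\right)}{29 + n + 5 n} \left(-1\right) = -7 + \frac{9 \left(6 + n - 6 n - n^{2}\right)}{29 + 6 n} \left(-1\right) = -7 + \frac{9 \left(6 - n^{2} - 5 n\right)}{29 + 6 n} \left(-1\right) = -7 - \frac{9 \left(6 - n^{2} - 5 n\right)}{29 + 6 n}$)
$\frac{H{\left(266,306 \right)}}{c{\left(210,-60 \right)}} = \frac{\frac{1}{29 + 6 \cdot 266} \left(-257 + 3 \cdot 266 + 9 \cdot 266^{2}\right)}{4 - 60 + 2 \cdot 210} = \frac{\frac{1}{29 + 1596} \left(-257 + 798 + 9 \cdot 70756\right)}{4 - 60 + 420} = \frac{\frac{1}{1625} \left(-257 + 798 + 636804\right)}{364} = \frac{1}{1625} \cdot 637345 \cdot \frac{1}{364} = \frac{127469}{325} \cdot \frac{1}{364} = \frac{127469}{118300}$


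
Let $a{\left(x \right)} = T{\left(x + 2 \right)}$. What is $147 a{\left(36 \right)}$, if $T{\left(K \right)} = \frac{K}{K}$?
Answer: $147$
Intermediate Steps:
$T{\left(K \right)} = 1$
$a{\left(x \right)} = 1$
$147 a{\left(36 \right)} = 147 \cdot 1 = 147$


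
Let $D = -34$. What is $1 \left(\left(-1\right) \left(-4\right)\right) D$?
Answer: $-136$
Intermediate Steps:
$1 \left(\left(-1\right) \left(-4\right)\right) D = 1 \left(\left(-1\right) \left(-4\right)\right) \left(-34\right) = 1 \cdot 4 \left(-34\right) = 4 \left(-34\right) = -136$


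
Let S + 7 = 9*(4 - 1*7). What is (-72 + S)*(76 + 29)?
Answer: -11130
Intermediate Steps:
S = -34 (S = -7 + 9*(4 - 1*7) = -7 + 9*(4 - 7) = -7 + 9*(-3) = -7 - 27 = -34)
(-72 + S)*(76 + 29) = (-72 - 34)*(76 + 29) = -106*105 = -11130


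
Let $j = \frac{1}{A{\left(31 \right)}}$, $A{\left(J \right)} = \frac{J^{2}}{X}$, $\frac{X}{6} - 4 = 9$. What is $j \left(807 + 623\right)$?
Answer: $\frac{111540}{961} \approx 116.07$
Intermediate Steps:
$X = 78$ ($X = 24 + 6 \cdot 9 = 24 + 54 = 78$)
$A{\left(J \right)} = \frac{J^{2}}{78}$
$j = \frac{78}{961}$ ($j = \frac{1}{\frac{1}{78} \cdot 31^{2}} = \frac{1}{\frac{1}{78} \cdot 961} = \frac{1}{\frac{961}{78}} = \frac{78}{961} \approx 0.081165$)
$j \left(807 + 623\right) = \frac{78 \left(807 + 623\right)}{961} = \frac{78}{961} \cdot 1430 = \frac{111540}{961}$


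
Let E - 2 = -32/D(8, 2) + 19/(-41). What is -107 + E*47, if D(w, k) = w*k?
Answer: -5280/41 ≈ -128.78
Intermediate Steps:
D(w, k) = k*w
E = -19/41 (E = 2 + (-32/(2*8) + 19/(-41)) = 2 + (-32/16 + 19*(-1/41)) = 2 + (-32*1/16 - 19/41) = 2 + (-2 - 19/41) = 2 - 101/41 = -19/41 ≈ -0.46341)
-107 + E*47 = -107 - 19/41*47 = -107 - 893/41 = -5280/41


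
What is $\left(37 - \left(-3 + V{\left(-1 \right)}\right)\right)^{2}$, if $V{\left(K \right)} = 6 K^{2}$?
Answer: $1156$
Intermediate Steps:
$\left(37 - \left(-3 + V{\left(-1 \right)}\right)\right)^{2} = \left(37 + \left(3 - 6 \left(-1\right)^{2}\right)\right)^{2} = \left(37 + \left(3 - 6 \cdot 1\right)\right)^{2} = \left(37 + \left(3 - 6\right)\right)^{2} = \left(37 - 3\right)^{2} = 34^{2} = 1156$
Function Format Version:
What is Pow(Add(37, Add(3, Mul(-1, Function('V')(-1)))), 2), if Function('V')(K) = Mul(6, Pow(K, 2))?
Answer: 1156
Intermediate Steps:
Pow(Add(37, Add(3, Mul(-1, Function('V')(-1)))), 2) = Pow(Add(37, Add(3, Mul(-1, Mul(6, Pow(-1, 2))))), 2) = Pow(Add(37, Add(3, Mul(-1, Mul(6, 1)))), 2) = Pow(Add(37, Add(3, Mul(-1, 6))), 2) = Pow(Add(37, Add(3, -6)), 2) = Pow(Add(37, -3), 2) = Pow(34, 2) = 1156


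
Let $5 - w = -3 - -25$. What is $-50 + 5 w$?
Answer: $-135$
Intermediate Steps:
$w = -17$ ($w = 5 - \left(-3 - -25\right) = 5 - \left(-3 + 25\right) = 5 - 22 = -17$)
$-50 + 5 w = -50 + 5 \left(-17\right) = -50 - 85 = -135$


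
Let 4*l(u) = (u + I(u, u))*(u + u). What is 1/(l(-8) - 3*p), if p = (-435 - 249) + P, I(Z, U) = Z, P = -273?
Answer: 1/2935 ≈ 0.00034072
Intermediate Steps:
p = -957 (p = (-435 - 249) - 273 = -684 - 273 = -957)
l(u) = u**2 (l(u) = ((u + u)*(u + u))/4 = ((2*u)*(2*u))/4 = (4*u**2)/4 = u**2)
1/(l(-8) - 3*p) = 1/((-8)**2 - 3*(-957)) = 1/(64 + 2871) = 1/2935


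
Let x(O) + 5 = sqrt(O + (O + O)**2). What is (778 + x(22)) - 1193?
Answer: -420 + sqrt(1958) ≈ -375.75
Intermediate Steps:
x(O) = -5 + sqrt(O + 4*O**2) (x(O) = -5 + sqrt(O + (O + O)**2) = -5 + sqrt(O + (2*O)**2) = -5 + sqrt(O + 4*O**2))
(778 + x(22)) - 1193 = (778 + (-5 + sqrt(22*(1 + 4*22)))) - 1193 = (778 + (-5 + sqrt(22*(1 + 88)))) - 1193 = (778 + (-5 + sqrt(22*89))) - 1193 = (778 + (-5 + sqrt(1958))) - 1193 = (773 + sqrt(1958)) - 1193 = -420 + sqrt(1958)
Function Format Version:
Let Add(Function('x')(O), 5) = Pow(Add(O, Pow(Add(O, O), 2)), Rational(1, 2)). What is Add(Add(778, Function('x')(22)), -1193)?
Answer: Add(-420, Pow(1958, Rational(1, 2))) ≈ -375.75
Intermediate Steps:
Function('x')(O) = Add(-5, Pow(Add(O, Mul(4, Pow(O, 2))), Rational(1, 2))) (Function('x')(O) = Add(-5, Pow(Add(O, Pow(Add(O, O), 2)), Rational(1, 2))) = Add(-5, Pow(Add(O, Pow(Mul(2, O), 2)), Rational(1, 2))) = Add(-5, Pow(Add(O, Mul(4, Pow(O, 2))), Rational(1, 2))))
Add(Add(778, Function('x')(22)), -1193) = Add(Add(778, Add(-5, Pow(Mul(22, Add(1, Mul(4, 22))), Rational(1, 2)))), -1193) = Add(Add(778, Add(-5, Pow(Mul(22, Add(1, 88)), Rational(1, 2)))), -1193) = Add(Add(778, Add(-5, Pow(Mul(22, 89), Rational(1, 2)))), -1193) = Add(Add(778, Add(-5, Pow(1958, Rational(1, 2)))), -1193) = Add(Add(773, Pow(1958, Rational(1, 2))), -1193) = Add(-420, Pow(1958, Rational(1, 2)))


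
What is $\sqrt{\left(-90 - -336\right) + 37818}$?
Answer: $4 \sqrt{2379} \approx 195.1$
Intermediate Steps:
$\sqrt{\left(-90 - -336\right) + 37818} = \sqrt{\left(-90 + 336\right) + 37818} = \sqrt{246 + 37818} = \sqrt{38064} = 4 \sqrt{2379}$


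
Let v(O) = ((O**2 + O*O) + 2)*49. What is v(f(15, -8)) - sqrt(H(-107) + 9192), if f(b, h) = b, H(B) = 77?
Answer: 22148 - sqrt(9269) ≈ 22052.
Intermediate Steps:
v(O) = 98 + 98*O**2 (v(O) = ((O**2 + O**2) + 2)*49 = (2*O**2 + 2)*49 = (2 + 2*O**2)*49 = 98 + 98*O**2)
v(f(15, -8)) - sqrt(H(-107) + 9192) = (98 + 98*15**2) - sqrt(77 + 9192) = (98 + 98*225) - sqrt(9269) = (98 + 22050) - sqrt(9269) = 22148 - sqrt(9269)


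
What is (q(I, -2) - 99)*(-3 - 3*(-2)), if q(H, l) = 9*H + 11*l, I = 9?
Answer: -120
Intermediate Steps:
(q(I, -2) - 99)*(-3 - 3*(-2)) = ((9*9 + 11*(-2)) - 99)*(-3 - 3*(-2)) = ((81 - 22) - 99)*(-3 + 6) = (59 - 99)*3 = -40*3 = -120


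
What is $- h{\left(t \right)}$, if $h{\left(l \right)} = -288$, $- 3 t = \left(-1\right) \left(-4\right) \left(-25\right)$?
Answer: $288$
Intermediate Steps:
$t = \frac{100}{3}$ ($t = - \frac{\left(-1\right) \left(-4\right) \left(-25\right)}{3} = - \frac{4 \left(-25\right)}{3} = \left(- \frac{1}{3}\right) \left(-100\right) = \frac{100}{3} \approx 33.333$)
$- h{\left(t \right)} = \left(-1\right) \left(-288\right) = 288$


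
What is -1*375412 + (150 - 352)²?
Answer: -334608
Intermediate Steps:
-1*375412 + (150 - 352)² = -375412 + (-202)² = -375412 + 40804 = -334608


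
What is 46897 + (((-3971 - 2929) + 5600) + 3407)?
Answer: 49004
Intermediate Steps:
46897 + (((-3971 - 2929) + 5600) + 3407) = 46897 + ((-6900 + 5600) + 3407) = 46897 + (-1300 + 3407) = 46897 + 2107 = 49004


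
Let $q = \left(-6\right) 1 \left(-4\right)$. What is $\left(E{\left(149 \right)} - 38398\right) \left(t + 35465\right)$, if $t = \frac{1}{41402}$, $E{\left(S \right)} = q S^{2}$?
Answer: $\frac{362988269528303}{20701} \approx 1.7535 \cdot 10^{10}$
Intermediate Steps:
$q = 24$ ($q = \left(-6\right) \left(-4\right) = 24$)
$E{\left(S \right)} = 24 S^{2}$
$t = \frac{1}{41402} \approx 2.4153 \cdot 10^{-5}$
$\left(E{\left(149 \right)} - 38398\right) \left(t + 35465\right) = \left(24 \cdot 149^{2} - 38398\right) \left(\frac{1}{41402} + 35465\right) = \left(24 \cdot 22201 - 38398\right) \frac{1468321931}{41402} = \left(532824 - 38398\right) \frac{1468321931}{41402} = 494426 \cdot \frac{1468321931}{41402} = \frac{362988269528303}{20701}$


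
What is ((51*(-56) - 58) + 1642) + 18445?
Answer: 17173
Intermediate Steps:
((51*(-56) - 58) + 1642) + 18445 = ((-2856 - 58) + 1642) + 18445 = (-2914 + 1642) + 18445 = -1272 + 18445 = 17173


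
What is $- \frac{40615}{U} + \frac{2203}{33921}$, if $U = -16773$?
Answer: $\frac{471550778}{189652311} \approx 2.4864$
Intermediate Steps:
$- \frac{40615}{U} + \frac{2203}{33921} = - \frac{40615}{-16773} + \frac{2203}{33921} = \left(-40615\right) \left(- \frac{1}{16773}\right) + 2203 \cdot \frac{1}{33921} = \frac{40615}{16773} + \frac{2203}{33921} = \frac{471550778}{189652311}$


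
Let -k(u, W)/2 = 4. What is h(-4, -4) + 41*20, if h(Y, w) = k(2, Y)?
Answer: 812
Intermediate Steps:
k(u, W) = -8 (k(u, W) = -2*4 = -8)
h(Y, w) = -8
h(-4, -4) + 41*20 = -8 + 41*20 = -8 + 820 = 812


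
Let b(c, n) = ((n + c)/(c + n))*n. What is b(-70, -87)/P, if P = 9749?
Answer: -87/9749 ≈ -0.0089240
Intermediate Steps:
b(c, n) = n (b(c, n) = ((c + n)/(c + n))*n = 1*n = n)
b(-70, -87)/P = -87/9749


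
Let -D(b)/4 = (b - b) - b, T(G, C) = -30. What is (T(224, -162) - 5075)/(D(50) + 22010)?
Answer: -1021/4442 ≈ -0.22985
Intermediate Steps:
D(b) = 4*b (D(b) = -4*((b - b) - b) = -4*(0 - b) = -(-4)*b = 4*b)
(T(224, -162) - 5075)/(D(50) + 22010) = (-30 - 5075)/(4*50 + 22010) = -5105/(200 + 22010) = -5105/22210 = -5105*1/22210 = -1021/4442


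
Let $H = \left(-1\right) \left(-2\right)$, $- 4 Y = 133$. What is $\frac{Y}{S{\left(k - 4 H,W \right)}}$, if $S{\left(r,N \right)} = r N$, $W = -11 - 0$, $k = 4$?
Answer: $- \frac{133}{176} \approx -0.75568$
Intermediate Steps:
$Y = - \frac{133}{4}$ ($Y = \left(- \frac{1}{4}\right) 133 = - \frac{133}{4} \approx -33.25$)
$W = -11$ ($W = -11 + 0 = -11$)
$H = 2$
$S{\left(r,N \right)} = N r$
$\frac{Y}{S{\left(k - 4 H,W \right)}} = - \frac{133}{4 \left(- 11 \left(4 - 8\right)\right)} = - \frac{133}{4 \left(\left(-11\right) \left(-4\right)\right)} = - \frac{133}{4 \cdot 44} = \left(- \frac{133}{4}\right) \frac{1}{44} = - \frac{133}{176}$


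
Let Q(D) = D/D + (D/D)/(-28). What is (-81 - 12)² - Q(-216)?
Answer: 242145/28 ≈ 8648.0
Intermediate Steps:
Q(D) = 27/28 (Q(D) = 1 + 1*(-1/28) = 1 - 1/28 = 27/28)
(-81 - 12)² - Q(-216) = (-81 - 12)² - 1*27/28 = (-93)² - 27/28 = 8649 - 27/28 = 242145/28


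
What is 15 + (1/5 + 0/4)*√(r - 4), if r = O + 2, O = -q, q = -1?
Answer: 15 + I/5 ≈ 15.0 + 0.2*I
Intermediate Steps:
O = 1 (O = -1*(-1) = 1)
r = 3 (r = 1 + 2 = 3)
15 + (1/5 + 0/4)*√(r - 4) = 15 + (1/5 + 0/4)*√(3 - 4) = 15 + (1*(⅕) + 0*(¼))*√(-1) = 15 + (⅕ + 0)*I = 15 + I/5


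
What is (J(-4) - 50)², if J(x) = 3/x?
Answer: 41209/16 ≈ 2575.6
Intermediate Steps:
(J(-4) - 50)² = (3/(-4) - 50)² = (3*(-¼) - 50)² = (-¾ - 50)² = (-203/4)² = 41209/16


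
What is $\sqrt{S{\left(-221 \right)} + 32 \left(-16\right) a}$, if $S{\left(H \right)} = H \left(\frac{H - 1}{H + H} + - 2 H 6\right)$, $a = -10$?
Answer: $i \sqrt{581083} \approx 762.29 i$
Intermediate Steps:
$S{\left(H \right)} = H \left(- 12 H + \frac{-1 + H}{2 H}\right)$ ($S{\left(H \right)} = H \left(\frac{-1 + H}{2 H} - 12 H\right) = H \left(- 12 H + \frac{-1 + H}{2 H}\right)$)
$\sqrt{S{\left(-221 \right)} + 32 \left(-16\right) a} = \sqrt{\left(- \frac{1}{2} + \frac{1}{2} \left(-221\right) - 12 \left(-221\right)^{2}\right) + 32 \left(-16\right) \left(-10\right)} = \sqrt{\left(- \frac{1}{2} - \frac{221}{2} - 586092\right) - -5120} = \sqrt{\left(- \frac{1}{2} - \frac{221}{2} - 586092\right) + 5120} = \sqrt{-586203 + 5120} = \sqrt{-581083} = i \sqrt{581083}$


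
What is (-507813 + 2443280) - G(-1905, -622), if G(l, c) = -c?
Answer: 1934845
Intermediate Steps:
(-507813 + 2443280) - G(-1905, -622) = (-507813 + 2443280) - (-1)*(-622) = 1935467 - 1*622 = 1935467 - 622 = 1934845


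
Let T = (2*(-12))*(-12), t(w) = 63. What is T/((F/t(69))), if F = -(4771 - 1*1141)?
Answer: -3024/605 ≈ -4.9983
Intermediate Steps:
F = -3630 (F = -(4771 - 1141) = -1*3630 = -3630)
T = 288 (T = -24*(-12) = 288)
T/((F/t(69))) = 288/((-3630/63)) = 288/((-3630*1/63)) = 288/(-1210/21) = 288*(-21/1210) = -3024/605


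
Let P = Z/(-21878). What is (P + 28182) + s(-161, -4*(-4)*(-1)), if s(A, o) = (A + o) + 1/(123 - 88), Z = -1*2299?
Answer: 21444370993/765730 ≈ 28005.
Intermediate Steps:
Z = -2299
s(A, o) = 1/35 + A + o (s(A, o) = (A + o) + 1/35 = 1/35 + A + o)
P = 2299/21878 (P = -2299/(-21878) = -2299*(-1/21878) = 2299/21878 ≈ 0.10508)
(P + 28182) + s(-161, -4*(-4)*(-1)) = (2299/21878 + 28182) + (1/35 - 161 - 4*(-4)*(-1)) = 616568095/21878 + (1/35 - 161 + 16*(-1)) = 616568095/21878 + (1/35 - 161 - 16) = 616568095/21878 - 6194/35 = 21444370993/765730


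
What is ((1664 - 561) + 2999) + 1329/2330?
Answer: 9558989/2330 ≈ 4102.6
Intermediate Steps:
((1664 - 561) + 2999) + 1329/2330 = (1103 + 2999) + 1329*(1/2330) = 4102 + 1329/2330 = 9558989/2330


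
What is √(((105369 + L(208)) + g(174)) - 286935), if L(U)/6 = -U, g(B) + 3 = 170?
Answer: I*√182647 ≈ 427.37*I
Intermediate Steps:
g(B) = 167 (g(B) = -3 + 170 = 167)
L(U) = -6*U (L(U) = 6*(-U) = -6*U)
√(((105369 + L(208)) + g(174)) - 286935) = √(((105369 - 6*208) + 167) - 286935) = √(((105369 - 1248) + 167) - 286935) = √((104121 + 167) - 286935) = √(104288 - 286935) = √(-182647) = I*√182647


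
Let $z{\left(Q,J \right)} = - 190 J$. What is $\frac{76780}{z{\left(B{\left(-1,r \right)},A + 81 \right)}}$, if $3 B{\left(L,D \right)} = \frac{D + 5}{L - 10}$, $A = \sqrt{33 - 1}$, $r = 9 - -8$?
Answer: $- \frac{621918}{124051} + \frac{30712 \sqrt{2}}{124051} \approx -4.6633$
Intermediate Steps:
$r = 17$ ($r = 9 + 8 = 17$)
$A = 4 \sqrt{2}$ ($A = \sqrt{32} = 4 \sqrt{2} \approx 5.6569$)
$B{\left(L,D \right)} = \frac{5 + D}{3 \left(-10 + L\right)}$ ($B{\left(L,D \right)} = \frac{\left(D + 5\right) \frac{1}{L - 10}}{3} = \frac{\left(5 + D\right) \frac{1}{-10 + L}}{3} = \frac{\frac{1}{-10 + L} \left(5 + D\right)}{3} = \frac{5 + D}{3 \left(-10 + L\right)}$)
$\frac{76780}{z{\left(B{\left(-1,r \right)},A + 81 \right)}} = \frac{76780}{\left(-190\right) \left(4 \sqrt{2} + 81\right)} = \frac{76780}{\left(-190\right) \left(81 + 4 \sqrt{2}\right)} = \frac{76780}{-15390 - 760 \sqrt{2}}$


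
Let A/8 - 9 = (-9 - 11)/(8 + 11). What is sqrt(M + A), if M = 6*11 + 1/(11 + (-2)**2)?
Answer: sqrt(10530465)/285 ≈ 11.386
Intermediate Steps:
A = 1208/19 (A = 72 + 8*((-9 - 11)/(8 + 11)) = 72 + 8*(-20/19) = 72 - 160/19 = 1208/19 ≈ 63.579)
M = 991/15 (M = 66 + 1/(11 + 4) = 66 + 1/15 = 991/15 ≈ 66.067)
sqrt(M + A) = sqrt(991/15 + 1208/19) = sqrt(36949/285) = sqrt(10530465)/285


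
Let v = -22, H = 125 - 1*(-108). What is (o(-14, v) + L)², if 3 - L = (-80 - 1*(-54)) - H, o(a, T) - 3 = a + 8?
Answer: 67081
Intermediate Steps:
H = 233 (H = 125 + 108 = 233)
o(a, T) = 11 + a (o(a, T) = 3 + (a + 8) = 3 + (8 + a) = 11 + a)
L = 262 (L = 3 - ((-80 - 1*(-54)) - 1*233) = 3 - ((-80 + 54) - 233) = 3 - (-26 - 233) = 3 - 1*(-259) = 3 + 259 = 262)
(o(-14, v) + L)² = ((11 - 14) + 262)² = (-3 + 262)² = 259² = 67081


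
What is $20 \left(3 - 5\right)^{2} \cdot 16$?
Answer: $1280$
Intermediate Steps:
$20 \left(3 - 5\right)^{2} \cdot 16 = 20 \left(-2\right)^{2} \cdot 16 = 20 \cdot 4 \cdot 16 = 80 \cdot 16 = 1280$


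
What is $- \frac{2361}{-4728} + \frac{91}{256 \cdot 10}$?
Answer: $\frac{269767}{504320} \approx 0.53491$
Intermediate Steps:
$- \frac{2361}{-4728} + \frac{91}{256 \cdot 10} = \left(-2361\right) \left(- \frac{1}{4728}\right) + \frac{91}{2560} = \frac{787}{1576} + 91 \cdot \frac{1}{2560} = \frac{787}{1576} + \frac{91}{2560} = \frac{269767}{504320}$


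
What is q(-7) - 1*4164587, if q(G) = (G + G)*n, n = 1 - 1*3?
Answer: -4164559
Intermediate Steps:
n = -2 (n = 1 - 3 = -2)
q(G) = -4*G (q(G) = (G + G)*(-2) = (2*G)*(-2) = -4*G)
q(-7) - 1*4164587 = -4*(-7) - 1*4164587 = 28 - 4164587 = -4164559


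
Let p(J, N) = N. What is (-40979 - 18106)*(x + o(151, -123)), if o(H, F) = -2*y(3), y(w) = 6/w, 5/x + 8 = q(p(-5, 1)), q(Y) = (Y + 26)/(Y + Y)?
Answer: 2008890/11 ≈ 1.8263e+5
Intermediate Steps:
q(Y) = (26 + Y)/(2*Y) (q(Y) = (26 + Y)/((2*Y)) = (26 + Y)*(1/(2*Y)) = (26 + Y)/(2*Y))
x = 10/11 (x = 5/(-8 + (½)*(26 + 1)/1) = 5/(-8 + (½)*1*27) = 5/(-8 + 27/2) = 5/(11/2) = 5*(2/11) = 10/11 ≈ 0.90909)
o(H, F) = -4 (o(H, F) = -12/3 = -2*2 = -4)
(-40979 - 18106)*(x + o(151, -123)) = (-40979 - 18106)*(10/11 - 4) = -59085*(-34/11) = 2008890/11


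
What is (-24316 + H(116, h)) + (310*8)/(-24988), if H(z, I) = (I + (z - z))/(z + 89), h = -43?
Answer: -31140316381/1280635 ≈ -24316.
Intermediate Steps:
H(z, I) = I/(89 + z) (H(z, I) = (I + 0)/(89 + z) = I/(89 + z))
(-24316 + H(116, h)) + (310*8)/(-24988) = (-24316 - 43/(89 + 116)) + (310*8)/(-24988) = (-24316 - 43/205) + 2480*(-1/24988) = (-24316 - 43*1/205) - 620/6247 = (-24316 - 43/205) - 620/6247 = -4984823/205 - 620/6247 = -31140316381/1280635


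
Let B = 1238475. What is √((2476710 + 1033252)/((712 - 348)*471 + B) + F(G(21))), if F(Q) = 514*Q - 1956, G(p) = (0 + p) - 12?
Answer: 2*√1328141474557737/1409919 ≈ 51.696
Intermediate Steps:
G(p) = -12 + p (G(p) = p - 12 = -12 + p)
F(Q) = -1956 + 514*Q
√((2476710 + 1033252)/((712 - 348)*471 + B) + F(G(21))) = √((2476710 + 1033252)/((712 - 348)*471 + 1238475) + (-1956 + 514*(-12 + 21))) = √(3509962/(364*471 + 1238475) + (-1956 + 514*9)) = √(3509962/(171444 + 1238475) + (-1956 + 4626)) = √(3509962/1409919 + 2670) = √(3767993692/1409919) = 2*√1328141474557737/1409919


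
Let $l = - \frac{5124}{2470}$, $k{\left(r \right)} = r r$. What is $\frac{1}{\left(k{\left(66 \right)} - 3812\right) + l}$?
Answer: $\frac{1235}{669278} \approx 0.0018453$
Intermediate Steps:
$k{\left(r \right)} = r^{2}$
$l = - \frac{2562}{1235}$ ($l = \left(-5124\right) \frac{1}{2470} = - \frac{2562}{1235} \approx -2.0745$)
$\frac{1}{\left(k{\left(66 \right)} - 3812\right) + l} = \frac{1}{\left(66^{2} - 3812\right) - \frac{2562}{1235}} = \frac{1}{\left(4356 - 3812\right) - \frac{2562}{1235}} = \frac{1}{544 - \frac{2562}{1235}} = \frac{1}{\frac{669278}{1235}} = \frac{1235}{669278}$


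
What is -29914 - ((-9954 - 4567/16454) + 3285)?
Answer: -382468663/16454 ≈ -23245.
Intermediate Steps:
-29914 - ((-9954 - 4567/16454) + 3285) = -29914 - (-163787683/16454 + 3285) = -29914 - 1*(-109736293/16454) = -29914 + 109736293/16454 = -382468663/16454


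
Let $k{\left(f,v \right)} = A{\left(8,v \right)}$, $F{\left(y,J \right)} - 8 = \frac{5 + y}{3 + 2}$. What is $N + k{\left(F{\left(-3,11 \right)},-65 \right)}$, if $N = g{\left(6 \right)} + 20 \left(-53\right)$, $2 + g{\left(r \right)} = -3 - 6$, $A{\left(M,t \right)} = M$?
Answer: $-1063$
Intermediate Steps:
$g{\left(r \right)} = -11$ ($g{\left(r \right)} = -2 - 9 = -11$)
$F{\left(y,J \right)} = 9 + \frac{y}{5}$ ($F{\left(y,J \right)} = 8 + \frac{5 + y}{3 + 2} = 8 + \frac{5 + y}{5} = 8 + \left(5 + y\right) \frac{1}{5} = 8 + \left(1 + \frac{y}{5}\right) = 9 + \frac{y}{5}$)
$k{\left(f,v \right)} = 8$
$N = -1071$ ($N = -11 + 20 \left(-53\right) = -11 - 1060 = -1071$)
$N + k{\left(F{\left(-3,11 \right)},-65 \right)} = -1071 + 8 = -1063$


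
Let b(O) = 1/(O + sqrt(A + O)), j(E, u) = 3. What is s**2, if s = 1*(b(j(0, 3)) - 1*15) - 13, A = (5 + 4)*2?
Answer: 19157/24 - 113*sqrt(21)/24 ≈ 776.63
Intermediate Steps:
A = 18 (A = 9*2 = 18)
b(O) = 1/(O + sqrt(18 + O))
s = -28 + 1/(3 + sqrt(21)) (s = 1*(1/(3 + sqrt(18 + 3)) - 1*15) - 13 = 1*(1/(3 + sqrt(21)) - 15) - 13 = 1*(-15 + 1/(3 + sqrt(21))) - 13 = (-15 + 1/(3 + sqrt(21))) - 13 = -28 + 1/(3 + sqrt(21)) ≈ -27.868)
s**2 = (-113/4 + sqrt(21)/12)**2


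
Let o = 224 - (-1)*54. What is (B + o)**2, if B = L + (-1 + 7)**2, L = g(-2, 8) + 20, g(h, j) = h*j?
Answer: 101124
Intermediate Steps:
L = 4 (L = -2*8 + 20 = -16 + 20 = 4)
o = 278 (o = 224 - 1*(-54) = 224 + 54 = 278)
B = 40 (B = 4 + (-1 + 7)**2 = 4 + 6**2 = 4 + 36 = 40)
(B + o)**2 = (40 + 278)**2 = 318**2 = 101124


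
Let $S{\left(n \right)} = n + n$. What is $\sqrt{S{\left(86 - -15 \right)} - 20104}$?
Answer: $i \sqrt{19902} \approx 141.07 i$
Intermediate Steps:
$S{\left(n \right)} = 2 n$
$\sqrt{S{\left(86 - -15 \right)} - 20104} = \sqrt{2 \left(86 - -15\right) - 20104} = \sqrt{2 \left(86 + 15\right) - 20104} = \sqrt{2 \cdot 101 - 20104} = \sqrt{202 - 20104} = \sqrt{-19902} = i \sqrt{19902}$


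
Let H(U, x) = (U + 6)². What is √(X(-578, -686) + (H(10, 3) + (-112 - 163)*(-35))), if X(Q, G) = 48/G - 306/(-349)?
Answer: √2889877099907/17101 ≈ 99.407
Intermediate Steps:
X(Q, G) = 306/349 + 48/G (X(Q, G) = 48/G - 306*(-1/349) = 48/G + 306/349 = 306/349 + 48/G)
H(U, x) = (6 + U)²
√(X(-578, -686) + (H(10, 3) + (-112 - 163)*(-35))) = √((306/349 + 48/(-686)) + ((6 + 10)² + (-112 - 163)*(-35))) = √((306/349 + 48*(-1/686)) + (16² - 275*(-35))) = √((306/349 - 24/343) + (256 + 9625)) = √(96582/119707 + 9881) = √(1182921449/119707) = √2889877099907/17101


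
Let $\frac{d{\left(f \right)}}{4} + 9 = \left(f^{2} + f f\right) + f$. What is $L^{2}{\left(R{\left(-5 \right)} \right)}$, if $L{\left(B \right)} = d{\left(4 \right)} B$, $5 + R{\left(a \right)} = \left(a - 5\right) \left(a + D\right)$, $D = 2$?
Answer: $7290000$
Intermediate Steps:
$d{\left(f \right)} = -36 + 4 f + 8 f^{2}$ ($d{\left(f \right)} = -36 + 4 \left(\left(f^{2} + f f\right) + f\right) = -36 + 4 \left(\left(f^{2} + f^{2}\right) + f\right) = -36 + 4 \left(2 f^{2} + f\right) = -36 + 4 \left(f + 2 f^{2}\right) = -36 + \left(4 f + 8 f^{2}\right) = -36 + 4 f + 8 f^{2}$)
$R{\left(a \right)} = -5 + \left(-5 + a\right) \left(2 + a\right)$ ($R{\left(a \right)} = -5 + \left(a - 5\right) \left(a + 2\right) = -5 + \left(-5 + a\right) \left(2 + a\right)$)
$L{\left(B \right)} = 108 B$ ($L{\left(B \right)} = \left(-36 + 4 \cdot 4 + 8 \cdot 4^{2}\right) B = \left(-36 + 16 + 8 \cdot 16\right) B = \left(-36 + 16 + 128\right) B = 108 B$)
$L^{2}{\left(R{\left(-5 \right)} \right)} = \left(108 \left(-15 + \left(-5\right)^{2} - -15\right)\right)^{2} = \left(108 \left(-15 + 25 + 15\right)\right)^{2} = \left(108 \cdot 25\right)^{2} = 2700^{2} = 7290000$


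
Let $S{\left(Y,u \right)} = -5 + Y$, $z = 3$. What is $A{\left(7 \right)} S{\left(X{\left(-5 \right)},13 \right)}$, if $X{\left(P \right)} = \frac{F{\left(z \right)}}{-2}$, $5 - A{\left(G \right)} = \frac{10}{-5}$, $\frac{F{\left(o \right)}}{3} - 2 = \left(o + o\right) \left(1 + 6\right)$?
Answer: $-497$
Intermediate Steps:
$F{\left(o \right)} = 6 + 42 o$ ($F{\left(o \right)} = 6 + 3 \left(o + o\right) \left(1 + 6\right) = 6 + 3 \cdot 2 o 7 = 6 + 3 \cdot 14 o = 6 + 42 o$)
$A{\left(G \right)} = 7$ ($A{\left(G \right)} = 5 - \frac{10}{-5} = 5 - 10 \left(- \frac{1}{5}\right) = 5 - -2 = 5 + 2 = 7$)
$X{\left(P \right)} = -66$ ($X{\left(P \right)} = \frac{6 + 42 \cdot 3}{-2} = \left(6 + 126\right) \left(- \frac{1}{2}\right) = 132 \left(- \frac{1}{2}\right) = -66$)
$A{\left(7 \right)} S{\left(X{\left(-5 \right)},13 \right)} = 7 \left(-5 - 66\right) = 7 \left(-71\right) = -497$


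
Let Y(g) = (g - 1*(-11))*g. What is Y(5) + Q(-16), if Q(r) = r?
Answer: 64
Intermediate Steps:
Y(g) = g*(11 + g) (Y(g) = (g + 11)*g = (11 + g)*g = g*(11 + g))
Y(5) + Q(-16) = 5*(11 + 5) - 16 = 5*16 - 16 = 80 - 16 = 64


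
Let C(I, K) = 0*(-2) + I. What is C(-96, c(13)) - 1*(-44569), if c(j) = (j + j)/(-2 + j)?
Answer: 44473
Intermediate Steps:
c(j) = 2*j/(-2 + j) (c(j) = (2*j)/(-2 + j) = 2*j/(-2 + j))
C(I, K) = I (C(I, K) = 0 + I = I)
C(-96, c(13)) - 1*(-44569) = -96 - 1*(-44569) = -96 + 44569 = 44473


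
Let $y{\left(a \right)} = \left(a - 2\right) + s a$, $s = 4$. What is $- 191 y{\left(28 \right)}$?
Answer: $-26358$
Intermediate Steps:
$y{\left(a \right)} = -2 + 5 a$ ($y{\left(a \right)} = \left(a - 2\right) + 4 a = \left(-2 + a\right) + 4 a = -2 + 5 a$)
$- 191 y{\left(28 \right)} = - 191 \left(-2 + 5 \cdot 28\right) = - 191 \left(-2 + 140\right) = \left(-191\right) 138 = -26358$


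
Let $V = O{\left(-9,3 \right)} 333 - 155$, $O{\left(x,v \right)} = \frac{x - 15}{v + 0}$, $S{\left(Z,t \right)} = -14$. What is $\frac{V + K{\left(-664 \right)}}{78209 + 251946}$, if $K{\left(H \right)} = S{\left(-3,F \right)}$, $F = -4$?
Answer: $- \frac{2833}{330155} \approx -0.0085808$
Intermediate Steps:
$K{\left(H \right)} = -14$
$O{\left(x,v \right)} = \frac{-15 + x}{v}$
$V = -2819$ ($V = \frac{-15 - 9}{3} \cdot 333 - 155 = \frac{1}{3} \left(-24\right) 333 - 155 = \left(-8\right) 333 - 155 = -2664 - 155 = -2819$)
$\frac{V + K{\left(-664 \right)}}{78209 + 251946} = \frac{-2819 - 14}{78209 + 251946} = - \frac{2833}{330155}$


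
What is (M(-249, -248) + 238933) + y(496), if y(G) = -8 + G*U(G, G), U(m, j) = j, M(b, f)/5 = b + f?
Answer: 482456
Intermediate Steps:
M(b, f) = 5*b + 5*f (M(b, f) = 5*(b + f) = 5*b + 5*f)
y(G) = -8 + G² (y(G) = -8 + G*G = -8 + G²)
(M(-249, -248) + 238933) + y(496) = ((5*(-249) + 5*(-248)) + 238933) + (-8 + 496²) = ((-1245 - 1240) + 238933) + (-8 + 246016) = (-2485 + 238933) + 246008 = 236448 + 246008 = 482456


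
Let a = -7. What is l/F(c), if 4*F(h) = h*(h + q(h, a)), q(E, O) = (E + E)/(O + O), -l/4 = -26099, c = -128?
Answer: 182693/6144 ≈ 29.735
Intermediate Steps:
l = 104396 (l = -4*(-26099) = 104396)
q(E, O) = E/O (q(E, O) = (2*E)/((2*O)) = (2*E)*(1/(2*O)) = E/O)
F(h) = 3*h²/14 (F(h) = (h*(h + h/(-7)))/4 = (h*(h + h*(-⅐)))/4 = (h*(h - h/7))/4 = (h*(6*h/7))/4 = (6*h²/7)/4 = 3*h²/14)
l/F(c) = 104396/(((3/14)*(-128)²)) = 104396/(((3/14)*16384)) = 104396/(24576/7) = 104396*(7/24576) = 182693/6144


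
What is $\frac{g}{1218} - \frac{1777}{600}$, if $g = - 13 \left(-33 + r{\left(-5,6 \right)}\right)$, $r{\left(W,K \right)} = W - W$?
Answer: $- \frac{317831}{121800} \approx -2.6095$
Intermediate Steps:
$r{\left(W,K \right)} = 0$
$g = 429$ ($g = - 13 \left(-33 + 0\right) = \left(-13\right) \left(-33\right) = 429$)
$\frac{g}{1218} - \frac{1777}{600} = \frac{429}{1218} - \frac{1777}{600} = 429 \cdot \frac{1}{1218} - \frac{1777}{600} = \frac{143}{406} - \frac{1777}{600} = - \frac{317831}{121800}$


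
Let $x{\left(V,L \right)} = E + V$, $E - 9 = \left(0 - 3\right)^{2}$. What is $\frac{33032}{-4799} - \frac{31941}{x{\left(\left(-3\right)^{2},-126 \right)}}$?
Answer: $- \frac{5710249}{4799} \approx -1189.9$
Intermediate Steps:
$E = 18$ ($E = 9 + \left(0 - 3\right)^{2} = 9 + \left(-3\right)^{2} = 9 + 9 = 18$)
$x{\left(V,L \right)} = 18 + V$
$\frac{33032}{-4799} - \frac{31941}{x{\left(\left(-3\right)^{2},-126 \right)}} = \frac{33032}{-4799} - \frac{31941}{18 + \left(-3\right)^{2}} = 33032 \left(- \frac{1}{4799}\right) - \frac{31941}{18 + 9} = - \frac{33032}{4799} - \frac{31941}{27} = - \frac{33032}{4799} - 1183 = - \frac{5710249}{4799}$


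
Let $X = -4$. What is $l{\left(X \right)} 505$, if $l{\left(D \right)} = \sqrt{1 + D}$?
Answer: $505 i \sqrt{3} \approx 874.69 i$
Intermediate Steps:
$l{\left(X \right)} 505 = \sqrt{1 - 4} \cdot 505 = \sqrt{-3} \cdot 505 = i \sqrt{3} \cdot 505 = 505 i \sqrt{3}$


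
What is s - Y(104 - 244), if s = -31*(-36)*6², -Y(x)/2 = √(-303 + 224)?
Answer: 40176 + 2*I*√79 ≈ 40176.0 + 17.776*I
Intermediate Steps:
Y(x) = -2*I*√79 (Y(x) = -2*√(-303 + 224) = -2*I*√79)
s = 40176 (s = 1116*36 = 40176)
s - Y(104 - 244) = 40176 - (-2)*I*√79 = 40176 + 2*I*√79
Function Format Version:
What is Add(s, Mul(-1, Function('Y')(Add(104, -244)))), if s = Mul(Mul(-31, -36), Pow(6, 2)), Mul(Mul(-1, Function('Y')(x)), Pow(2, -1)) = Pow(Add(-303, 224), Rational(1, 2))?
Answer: Add(40176, Mul(2, I, Pow(79, Rational(1, 2)))) ≈ Add(40176., Mul(17.776, I))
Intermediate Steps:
Function('Y')(x) = Mul(-2, I, Pow(79, Rational(1, 2))) (Function('Y')(x) = Mul(-2, Pow(Add(-303, 224), Rational(1, 2))) = Mul(-2, Pow(-79, Rational(1, 2))) = Mul(-2, Mul(I, Pow(79, Rational(1, 2)))) = Mul(-2, I, Pow(79, Rational(1, 2))))
s = 40176 (s = Mul(1116, 36) = 40176)
Add(s, Mul(-1, Function('Y')(Add(104, -244)))) = Add(40176, Mul(-1, Mul(-2, I, Pow(79, Rational(1, 2))))) = Add(40176, Mul(2, I, Pow(79, Rational(1, 2))))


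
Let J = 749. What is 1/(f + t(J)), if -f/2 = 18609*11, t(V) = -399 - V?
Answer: -1/410546 ≈ -2.4358e-6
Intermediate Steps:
f = -409398 (f = -37218*11 = -2*204699 = -409398)
1/(f + t(J)) = 1/(-409398 + (-399 - 1*749)) = 1/(-409398 + (-399 - 749)) = 1/(-409398 - 1148) = 1/(-410546) = -1/410546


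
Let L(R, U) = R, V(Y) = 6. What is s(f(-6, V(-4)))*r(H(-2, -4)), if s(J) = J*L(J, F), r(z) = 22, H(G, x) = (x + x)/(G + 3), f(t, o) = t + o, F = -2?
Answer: 0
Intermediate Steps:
f(t, o) = o + t
H(G, x) = 2*x/(3 + G) (H(G, x) = (2*x)/(3 + G) = 2*x/(3 + G))
s(J) = J² (s(J) = J*J = J²)
s(f(-6, V(-4)))*r(H(-2, -4)) = (6 - 6)²*22 = 0²*22 = 0*22 = 0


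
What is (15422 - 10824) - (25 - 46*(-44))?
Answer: 2549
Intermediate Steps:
(15422 - 10824) - (25 - 46*(-44)) = 4598 - (25 + 2024) = 4598 - 1*2049 = 4598 - 2049 = 2549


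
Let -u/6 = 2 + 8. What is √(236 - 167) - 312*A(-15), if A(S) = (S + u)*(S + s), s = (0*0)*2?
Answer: -351000 + √69 ≈ -3.5099e+5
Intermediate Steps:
s = 0 (s = 0*2 = 0)
u = -60 (u = -6*(2 + 8) = -6*10 = -60)
A(S) = S*(-60 + S) (A(S) = (S - 60)*(S + 0) = (-60 + S)*S = S*(-60 + S))
√(236 - 167) - 312*A(-15) = √(236 - 167) - (-4680)*(-60 - 15) = √69 - (-4680)*(-75) = √69 - 312*1125 = √69 - 351000 = -351000 + √69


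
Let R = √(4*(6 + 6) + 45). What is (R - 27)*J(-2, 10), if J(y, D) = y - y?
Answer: 0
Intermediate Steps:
R = √93 (R = √(4*12 + 45) = √(48 + 45) = √93 ≈ 9.6436)
J(y, D) = 0
(R - 27)*J(-2, 10) = (√93 - 27)*0 = (-27 + √93)*0 = 0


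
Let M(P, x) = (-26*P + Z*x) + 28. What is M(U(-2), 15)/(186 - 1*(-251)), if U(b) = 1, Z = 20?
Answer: 302/437 ≈ 0.69108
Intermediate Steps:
M(P, x) = 28 - 26*P + 20*x (M(P, x) = (-26*P + 20*x) + 28 = 28 - 26*P + 20*x)
M(U(-2), 15)/(186 - 1*(-251)) = (28 - 26*1 + 20*15)/(186 - 1*(-251)) = (28 - 26 + 300)/(186 + 251) = 302/437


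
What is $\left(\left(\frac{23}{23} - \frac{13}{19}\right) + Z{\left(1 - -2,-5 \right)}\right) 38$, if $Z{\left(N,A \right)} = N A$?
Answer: $-558$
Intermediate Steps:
$Z{\left(N,A \right)} = A N$
$\left(\left(\frac{23}{23} - \frac{13}{19}\right) + Z{\left(1 - -2,-5 \right)}\right) 38 = \left(\left(\frac{23}{23} - \frac{13}{19}\right) - 5 \left(1 - -2\right)\right) 38 = \left(\left(23 \cdot \frac{1}{23} - \frac{13}{19}\right) - 5 \left(1 + 2\right)\right) 38 = \left(\left(1 - \frac{13}{19}\right) - 15\right) 38 = \left(\frac{6}{19} - 15\right) 38 = \left(- \frac{279}{19}\right) 38 = -558$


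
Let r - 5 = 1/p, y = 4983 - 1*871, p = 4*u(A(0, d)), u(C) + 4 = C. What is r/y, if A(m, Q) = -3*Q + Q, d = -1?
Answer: 39/32896 ≈ 0.0011856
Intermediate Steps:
A(m, Q) = -2*Q
u(C) = -4 + C
p = -8 (p = 4*(-4 - 2*(-1)) = 4*(-4 + 2) = 4*(-2) = -8)
y = 4112 (y = 4983 - 871 = 4112)
r = 39/8 (r = 5 + 1/(-8) = 5 - ⅛ = 39/8 ≈ 4.8750)
r/y = (39/8)/4112 = (39/8)*(1/4112) = 39/32896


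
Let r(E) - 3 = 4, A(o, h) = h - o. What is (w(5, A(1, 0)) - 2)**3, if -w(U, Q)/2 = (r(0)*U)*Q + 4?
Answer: 216000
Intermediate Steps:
r(E) = 7 (r(E) = 3 + 4 = 7)
w(U, Q) = -8 - 14*Q*U (w(U, Q) = -2*((7*U)*Q + 4) = -2*(7*Q*U + 4) = -2*(4 + 7*Q*U) = -8 - 14*Q*U)
(w(5, A(1, 0)) - 2)**3 = ((-8 - 14*(0 - 1*1)*5) - 2)**3 = ((-8 - 14*(0 - 1)*5) - 2)**3 = ((-8 - 14*(-1)*5) - 2)**3 = ((-8 + 70) - 2)**3 = (62 - 2)**3 = 60**3 = 216000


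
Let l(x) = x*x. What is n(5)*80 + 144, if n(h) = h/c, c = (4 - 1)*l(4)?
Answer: 457/3 ≈ 152.33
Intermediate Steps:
l(x) = x²
c = 48 (c = (4 - 1)*4² = 3*16 = 48)
n(h) = h/48
n(5)*80 + 144 = ((1/48)*5)*80 + 144 = (5/48)*80 + 144 = 25/3 + 144 = 457/3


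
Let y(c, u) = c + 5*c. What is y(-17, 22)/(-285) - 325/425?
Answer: -657/1615 ≈ -0.40681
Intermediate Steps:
y(c, u) = 6*c
y(-17, 22)/(-285) - 325/425 = (6*(-17))/(-285) - 325/425 = -102*(-1/285) - 325*1/425 = 34/95 - 13/17 = -657/1615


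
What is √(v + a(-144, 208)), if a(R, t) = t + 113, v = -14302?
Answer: I*√13981 ≈ 118.24*I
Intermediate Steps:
a(R, t) = 113 + t
√(v + a(-144, 208)) = √(-14302 + (113 + 208)) = √(-14302 + 321) = √(-13981) = I*√13981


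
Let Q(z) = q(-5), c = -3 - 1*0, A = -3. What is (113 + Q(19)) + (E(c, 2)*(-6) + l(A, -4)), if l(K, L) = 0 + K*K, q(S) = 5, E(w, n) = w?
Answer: 145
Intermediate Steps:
c = -3 (c = -3 + 0 = -3)
Q(z) = 5
l(K, L) = K**2 (l(K, L) = 0 + K**2 = K**2)
(113 + Q(19)) + (E(c, 2)*(-6) + l(A, -4)) = (113 + 5) + (-3*(-6) + (-3)**2) = 118 + (18 + 9) = 118 + 27 = 145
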